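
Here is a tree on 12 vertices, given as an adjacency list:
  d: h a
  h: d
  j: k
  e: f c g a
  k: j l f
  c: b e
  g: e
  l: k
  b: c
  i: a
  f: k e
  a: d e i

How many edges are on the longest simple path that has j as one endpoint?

6

Distances from j peak at 6, attained at h.
j-k-f-e-a-d-h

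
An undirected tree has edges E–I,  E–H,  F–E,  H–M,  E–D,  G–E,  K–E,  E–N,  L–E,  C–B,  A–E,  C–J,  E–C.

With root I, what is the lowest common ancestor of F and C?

Ancestors of F (toward the root): F, E, I.
Ancestors of C: C, E, I.
The deepest node appearing in both lists is E.

E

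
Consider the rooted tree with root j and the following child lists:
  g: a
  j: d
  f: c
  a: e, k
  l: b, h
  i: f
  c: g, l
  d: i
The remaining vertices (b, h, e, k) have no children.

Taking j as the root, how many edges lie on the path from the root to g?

5

j → d → i → f → c → g — 5 edges.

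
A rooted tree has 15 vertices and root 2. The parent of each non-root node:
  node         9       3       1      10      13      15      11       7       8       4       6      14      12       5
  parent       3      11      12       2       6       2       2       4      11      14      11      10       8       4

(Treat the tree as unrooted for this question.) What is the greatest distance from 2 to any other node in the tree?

The node farthest from 2 is 7 (5, 1 also at distance 4), via 2 – 10 – 14 – 4 – 7 — 4 edges.

4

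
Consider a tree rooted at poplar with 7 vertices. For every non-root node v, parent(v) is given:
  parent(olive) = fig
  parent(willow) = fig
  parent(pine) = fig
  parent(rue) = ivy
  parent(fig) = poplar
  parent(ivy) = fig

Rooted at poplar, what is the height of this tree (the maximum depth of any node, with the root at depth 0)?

rue sits deepest: poplar-fig-ivy-rue — 3 edges from the root.

3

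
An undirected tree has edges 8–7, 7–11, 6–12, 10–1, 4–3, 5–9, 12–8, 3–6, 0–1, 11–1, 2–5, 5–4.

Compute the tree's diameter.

10

Starting from 2, a farthest node is 10 at distance 10.
One longest path: 2-5-4-3-6-12-8-7-11-1-10.
So the diameter is 10.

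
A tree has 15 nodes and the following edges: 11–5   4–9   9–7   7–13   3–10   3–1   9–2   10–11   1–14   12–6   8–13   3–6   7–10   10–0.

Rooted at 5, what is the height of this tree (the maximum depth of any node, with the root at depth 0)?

The longest root-to-leaf path is 5-11-10-3-1-14 (5 edges).

5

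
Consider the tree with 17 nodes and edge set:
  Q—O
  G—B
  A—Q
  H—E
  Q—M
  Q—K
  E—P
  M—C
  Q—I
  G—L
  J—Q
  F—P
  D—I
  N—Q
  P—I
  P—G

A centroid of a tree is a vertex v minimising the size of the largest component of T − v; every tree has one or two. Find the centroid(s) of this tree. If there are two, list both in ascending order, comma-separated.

I

Removing I splits the tree into components of sizes 8, 7, 1; the largest is 8 ≤ ⌊17/2⌋ = 8.
Every other node leaves some component of size > 8, so the centroid is unique.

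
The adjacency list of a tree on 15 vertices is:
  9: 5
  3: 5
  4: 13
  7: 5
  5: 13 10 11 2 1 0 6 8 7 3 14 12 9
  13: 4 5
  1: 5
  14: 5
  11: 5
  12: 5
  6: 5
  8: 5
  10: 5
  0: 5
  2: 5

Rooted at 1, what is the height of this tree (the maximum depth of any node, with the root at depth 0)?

3

The longest root-to-leaf path is 1 – 5 – 13 – 4 (3 edges).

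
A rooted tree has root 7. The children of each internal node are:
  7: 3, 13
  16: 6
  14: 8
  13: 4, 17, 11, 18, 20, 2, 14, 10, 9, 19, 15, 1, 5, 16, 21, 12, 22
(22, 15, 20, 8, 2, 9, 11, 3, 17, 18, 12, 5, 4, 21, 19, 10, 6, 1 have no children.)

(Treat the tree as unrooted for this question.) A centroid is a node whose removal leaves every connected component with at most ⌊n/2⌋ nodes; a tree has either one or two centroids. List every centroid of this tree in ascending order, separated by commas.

Removing 13 splits the tree into components of sizes 2, 2, 2, 1, 1, 1, 1, 1, 1, 1, 1, 1, 1, 1, 1, 1, 1, 1; the largest is 2 ≤ ⌊22/2⌋ = 11.
No neighbour of 13 does as well, so 13 is the unique centroid.

13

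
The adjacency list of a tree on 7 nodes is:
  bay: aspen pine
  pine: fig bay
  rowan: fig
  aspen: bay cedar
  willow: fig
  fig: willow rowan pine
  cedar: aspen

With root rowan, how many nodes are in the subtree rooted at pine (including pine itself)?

4

Descendants of pine (including itself): pine, bay, aspen, cedar. That's 4.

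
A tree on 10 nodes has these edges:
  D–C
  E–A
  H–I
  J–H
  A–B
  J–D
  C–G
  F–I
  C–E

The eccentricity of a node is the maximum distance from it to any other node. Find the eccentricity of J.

A farthest node from J is B.
The path J-D-C-E-A-B has 5 edges.

5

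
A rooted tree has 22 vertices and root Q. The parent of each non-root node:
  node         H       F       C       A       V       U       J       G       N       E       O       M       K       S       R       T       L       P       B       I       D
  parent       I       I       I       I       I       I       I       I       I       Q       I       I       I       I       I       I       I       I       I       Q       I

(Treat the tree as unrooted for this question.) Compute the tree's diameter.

BFS from E reaches K last, at distance 3; BFS from K confirms no node is farther.
Path: E - Q - I - K.

3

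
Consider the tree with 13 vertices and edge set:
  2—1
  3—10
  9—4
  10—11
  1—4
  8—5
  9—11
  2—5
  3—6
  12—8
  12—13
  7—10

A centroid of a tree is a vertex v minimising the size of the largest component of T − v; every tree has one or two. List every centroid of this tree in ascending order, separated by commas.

4

Delete 4: the remaining components have sizes 6, 6. Max 6 ≤ 6, so 4 is a centroid.
Every other node leaves some component of size > 6, so the centroid is unique.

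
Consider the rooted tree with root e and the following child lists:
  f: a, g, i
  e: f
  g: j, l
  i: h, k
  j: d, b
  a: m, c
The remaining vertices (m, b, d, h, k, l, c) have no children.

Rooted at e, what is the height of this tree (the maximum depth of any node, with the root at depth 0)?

4

A deepest node is b, reached by e – f – g – j – b.
That path has 4 edges, so the height is 4.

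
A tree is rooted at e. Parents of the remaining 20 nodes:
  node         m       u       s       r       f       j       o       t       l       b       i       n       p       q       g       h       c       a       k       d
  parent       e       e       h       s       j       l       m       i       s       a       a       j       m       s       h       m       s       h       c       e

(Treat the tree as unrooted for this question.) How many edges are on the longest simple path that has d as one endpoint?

The node farthest from d is f (n also at distance 7), via d–e–m–h–s–l–j–f — 7 edges.

7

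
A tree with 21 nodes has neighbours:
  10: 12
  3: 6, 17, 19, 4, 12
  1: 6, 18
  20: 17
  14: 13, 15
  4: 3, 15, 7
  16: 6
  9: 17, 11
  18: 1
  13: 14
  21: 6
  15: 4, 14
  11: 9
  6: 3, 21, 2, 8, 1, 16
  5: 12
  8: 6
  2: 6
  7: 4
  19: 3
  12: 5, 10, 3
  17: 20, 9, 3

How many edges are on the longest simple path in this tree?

BFS from 13 reaches 18 last, at distance 7; BFS from 18 confirms no node is farther.
Path: 13–14–15–4–3–6–1–18.

7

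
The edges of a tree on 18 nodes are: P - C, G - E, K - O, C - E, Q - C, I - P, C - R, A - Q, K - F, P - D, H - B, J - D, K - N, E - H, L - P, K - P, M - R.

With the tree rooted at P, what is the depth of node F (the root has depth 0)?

2

Climbing from F to the root: F → K → P. That's 2 steps.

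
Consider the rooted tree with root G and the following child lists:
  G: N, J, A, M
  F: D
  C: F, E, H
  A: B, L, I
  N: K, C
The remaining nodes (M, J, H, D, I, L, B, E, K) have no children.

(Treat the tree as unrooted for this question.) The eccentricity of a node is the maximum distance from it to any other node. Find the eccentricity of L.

Distances from L peak at 6, attained at D.
L–A–G–N–C–F–D

6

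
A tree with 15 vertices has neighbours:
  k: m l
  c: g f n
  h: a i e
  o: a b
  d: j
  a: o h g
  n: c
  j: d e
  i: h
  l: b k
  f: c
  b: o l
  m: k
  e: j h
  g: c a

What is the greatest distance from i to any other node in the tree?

The node farthest from i is m, via i – h – a – o – b – l – k – m — 7 edges.

7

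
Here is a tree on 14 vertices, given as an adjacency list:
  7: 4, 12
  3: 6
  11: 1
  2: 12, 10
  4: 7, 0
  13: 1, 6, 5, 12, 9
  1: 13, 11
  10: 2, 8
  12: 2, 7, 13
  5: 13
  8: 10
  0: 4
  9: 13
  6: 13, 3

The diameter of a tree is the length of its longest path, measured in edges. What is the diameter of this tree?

A longest path is 11-1-13-12-2-10-8, with 6 edges.

6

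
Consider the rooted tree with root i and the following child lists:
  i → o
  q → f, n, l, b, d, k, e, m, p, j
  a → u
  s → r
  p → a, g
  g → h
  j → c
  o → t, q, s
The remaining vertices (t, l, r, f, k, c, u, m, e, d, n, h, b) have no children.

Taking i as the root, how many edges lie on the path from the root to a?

Path from i to a: i – o – q – p – a, which has 4 edges.

4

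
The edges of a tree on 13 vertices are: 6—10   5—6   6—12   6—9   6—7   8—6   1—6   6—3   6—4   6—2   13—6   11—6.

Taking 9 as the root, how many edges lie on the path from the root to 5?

9–6–5 — 2 edges.

2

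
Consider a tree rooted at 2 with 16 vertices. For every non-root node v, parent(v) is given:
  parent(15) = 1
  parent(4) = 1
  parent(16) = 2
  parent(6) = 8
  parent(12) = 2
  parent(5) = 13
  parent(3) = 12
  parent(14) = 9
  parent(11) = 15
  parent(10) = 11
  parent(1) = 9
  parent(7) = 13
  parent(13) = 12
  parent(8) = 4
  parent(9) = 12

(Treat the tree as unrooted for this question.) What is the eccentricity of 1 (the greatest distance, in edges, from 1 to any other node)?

A farthest node from 1 is 16 (5, 7 also at distance 4).
The path 1-9-12-2-16 has 4 edges.

4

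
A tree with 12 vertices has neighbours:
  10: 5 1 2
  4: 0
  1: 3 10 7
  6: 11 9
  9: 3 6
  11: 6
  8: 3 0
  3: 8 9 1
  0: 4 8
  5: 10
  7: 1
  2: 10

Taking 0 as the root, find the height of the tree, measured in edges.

5

5 sits deepest: 0 → 8 → 3 → 1 → 10 → 5 — 5 edges from the root.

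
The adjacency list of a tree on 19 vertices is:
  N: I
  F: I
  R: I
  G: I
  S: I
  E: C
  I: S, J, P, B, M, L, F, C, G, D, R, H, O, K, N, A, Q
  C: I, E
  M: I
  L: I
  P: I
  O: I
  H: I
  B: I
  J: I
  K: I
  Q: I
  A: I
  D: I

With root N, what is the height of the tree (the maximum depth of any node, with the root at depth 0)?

3

The longest root-to-leaf path is N – I – C – E (3 edges).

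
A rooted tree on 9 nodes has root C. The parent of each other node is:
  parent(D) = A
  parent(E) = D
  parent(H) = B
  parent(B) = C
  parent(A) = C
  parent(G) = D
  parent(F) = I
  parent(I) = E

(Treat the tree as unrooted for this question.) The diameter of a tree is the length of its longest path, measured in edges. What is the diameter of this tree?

7

BFS from F reaches H last, at distance 7; BFS from H confirms no node is farther.
Path: F-I-E-D-A-C-B-H.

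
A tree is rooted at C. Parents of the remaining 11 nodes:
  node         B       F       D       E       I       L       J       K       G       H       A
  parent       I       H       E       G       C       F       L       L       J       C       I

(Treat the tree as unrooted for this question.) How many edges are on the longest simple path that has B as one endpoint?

9

A farthest node from B is D.
The path B – I – C – H – F – L – J – G – E – D has 9 edges.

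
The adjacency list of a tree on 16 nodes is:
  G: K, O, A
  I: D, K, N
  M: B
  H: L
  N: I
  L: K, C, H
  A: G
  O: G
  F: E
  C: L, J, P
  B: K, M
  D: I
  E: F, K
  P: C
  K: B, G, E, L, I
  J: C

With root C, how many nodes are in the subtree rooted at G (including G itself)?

The subtree rooted at G contains: G, O, A — 3 nodes.

3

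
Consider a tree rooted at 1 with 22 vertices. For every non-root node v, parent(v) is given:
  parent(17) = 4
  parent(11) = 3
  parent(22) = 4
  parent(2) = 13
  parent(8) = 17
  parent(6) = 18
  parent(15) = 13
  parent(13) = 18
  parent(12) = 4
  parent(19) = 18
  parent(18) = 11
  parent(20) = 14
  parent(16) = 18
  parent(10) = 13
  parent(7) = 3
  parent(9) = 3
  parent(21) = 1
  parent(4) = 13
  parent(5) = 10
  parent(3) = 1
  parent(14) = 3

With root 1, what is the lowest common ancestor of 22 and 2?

13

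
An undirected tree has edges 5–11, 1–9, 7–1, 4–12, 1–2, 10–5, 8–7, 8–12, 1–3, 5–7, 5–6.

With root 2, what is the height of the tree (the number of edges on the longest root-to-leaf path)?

5

4 sits deepest: 2-1-7-8-12-4 — 5 edges from the root.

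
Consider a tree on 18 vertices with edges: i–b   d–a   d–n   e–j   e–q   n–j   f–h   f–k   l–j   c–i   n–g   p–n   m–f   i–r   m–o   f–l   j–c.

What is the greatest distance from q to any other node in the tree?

6

Distances from q peak at 6, attained at o.
q-e-j-l-f-m-o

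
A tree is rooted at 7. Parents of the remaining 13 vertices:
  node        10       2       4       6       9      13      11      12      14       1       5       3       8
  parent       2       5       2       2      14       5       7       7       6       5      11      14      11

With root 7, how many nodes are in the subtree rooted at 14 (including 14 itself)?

14's subtree: {14, 3, 9}, size 3.

3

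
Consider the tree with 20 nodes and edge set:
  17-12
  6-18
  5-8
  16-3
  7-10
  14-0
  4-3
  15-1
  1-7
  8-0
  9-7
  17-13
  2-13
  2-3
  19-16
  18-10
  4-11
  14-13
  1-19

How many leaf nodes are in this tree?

6

Exactly 6 nodes have a single neighbour: 5, 6, 9, 11, 12, 15.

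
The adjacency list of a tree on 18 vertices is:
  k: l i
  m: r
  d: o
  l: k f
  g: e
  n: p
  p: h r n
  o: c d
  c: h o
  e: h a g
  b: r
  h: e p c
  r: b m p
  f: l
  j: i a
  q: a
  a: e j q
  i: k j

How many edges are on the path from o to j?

Walking from o: o - c - h - e - a - j. Length 5.

5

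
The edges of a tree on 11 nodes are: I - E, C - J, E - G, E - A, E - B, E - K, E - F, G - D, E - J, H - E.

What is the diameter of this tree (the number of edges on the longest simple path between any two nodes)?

4

Starting from C, a farthest node is D at distance 4.
One longest path: C-J-E-G-D.
So the diameter is 4.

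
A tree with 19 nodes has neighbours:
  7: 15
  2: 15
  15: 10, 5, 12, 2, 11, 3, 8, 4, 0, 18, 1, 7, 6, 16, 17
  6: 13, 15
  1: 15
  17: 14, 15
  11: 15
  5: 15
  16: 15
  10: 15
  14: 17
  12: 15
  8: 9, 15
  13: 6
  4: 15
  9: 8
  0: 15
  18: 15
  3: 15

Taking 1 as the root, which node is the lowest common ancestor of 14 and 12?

Path 14→root: 14 17 15 1; path 12→root: 12 15 1.
First common node: 15.

15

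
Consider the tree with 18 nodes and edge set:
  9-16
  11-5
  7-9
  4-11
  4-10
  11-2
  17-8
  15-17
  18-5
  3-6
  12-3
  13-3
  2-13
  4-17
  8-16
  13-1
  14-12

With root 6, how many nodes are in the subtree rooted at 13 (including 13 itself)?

14

13's subtree: {13, 2, 1, 11, 4, 5, 17, 10, 18, 8, 15, 16, 9, 7}, size 14.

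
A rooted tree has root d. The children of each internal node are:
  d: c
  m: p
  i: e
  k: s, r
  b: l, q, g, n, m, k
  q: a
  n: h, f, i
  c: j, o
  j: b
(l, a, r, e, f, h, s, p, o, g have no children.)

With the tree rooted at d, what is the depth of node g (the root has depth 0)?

Climbing from g to the root: g – b – j – c – d. That's 4 steps.

4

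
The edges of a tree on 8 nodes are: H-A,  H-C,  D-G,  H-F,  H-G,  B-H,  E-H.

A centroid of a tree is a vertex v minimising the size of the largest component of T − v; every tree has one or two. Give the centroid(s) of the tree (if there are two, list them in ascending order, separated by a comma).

Delete H: the remaining components have sizes 2, 1, 1, 1, 1, 1. Max 2 ≤ 4, so H is a centroid.
No neighbour of H does as well, so H is the unique centroid.

H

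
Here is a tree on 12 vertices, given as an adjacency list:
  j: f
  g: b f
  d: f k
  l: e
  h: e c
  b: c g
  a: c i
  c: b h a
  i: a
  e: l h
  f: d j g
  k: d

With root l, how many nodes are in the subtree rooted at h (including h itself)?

10

h's subtree: {h, c, a, b, i, g, f, j, d, k}, size 10.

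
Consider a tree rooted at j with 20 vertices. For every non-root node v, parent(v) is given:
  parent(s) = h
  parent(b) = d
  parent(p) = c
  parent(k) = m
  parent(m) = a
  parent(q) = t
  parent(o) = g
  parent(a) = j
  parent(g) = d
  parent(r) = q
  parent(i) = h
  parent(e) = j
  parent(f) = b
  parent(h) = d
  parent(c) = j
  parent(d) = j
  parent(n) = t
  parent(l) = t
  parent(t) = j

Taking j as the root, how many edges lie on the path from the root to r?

Climbing from r to the root: r–q–t–j. That's 3 steps.

3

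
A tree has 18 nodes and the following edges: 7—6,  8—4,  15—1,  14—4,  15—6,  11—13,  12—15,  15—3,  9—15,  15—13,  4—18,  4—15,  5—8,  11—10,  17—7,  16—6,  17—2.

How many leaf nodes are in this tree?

10

The leaves are 1, 2, 3, 5, 9, 10, 12, 14, 16, 18.
That is 10 leaves.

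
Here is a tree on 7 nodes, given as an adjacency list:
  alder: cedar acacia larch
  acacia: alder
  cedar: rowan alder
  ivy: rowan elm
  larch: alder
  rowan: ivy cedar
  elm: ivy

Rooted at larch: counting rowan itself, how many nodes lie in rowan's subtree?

3

Descendants of rowan (including itself): rowan, ivy, elm. That's 3.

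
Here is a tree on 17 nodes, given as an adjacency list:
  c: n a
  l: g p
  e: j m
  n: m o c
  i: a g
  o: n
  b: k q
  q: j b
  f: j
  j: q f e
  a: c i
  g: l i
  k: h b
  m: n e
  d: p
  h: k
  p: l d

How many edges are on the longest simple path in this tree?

14

Starting from d, a farthest node is h at distance 14.
One longest path: d - p - l - g - i - a - c - n - m - e - j - q - b - k - h.
So the diameter is 14.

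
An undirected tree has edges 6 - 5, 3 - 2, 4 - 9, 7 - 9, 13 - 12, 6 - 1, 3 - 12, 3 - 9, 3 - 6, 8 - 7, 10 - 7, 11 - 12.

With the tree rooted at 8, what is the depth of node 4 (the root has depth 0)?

3

Path from 8 to 4: 8–7–9–4, which has 3 edges.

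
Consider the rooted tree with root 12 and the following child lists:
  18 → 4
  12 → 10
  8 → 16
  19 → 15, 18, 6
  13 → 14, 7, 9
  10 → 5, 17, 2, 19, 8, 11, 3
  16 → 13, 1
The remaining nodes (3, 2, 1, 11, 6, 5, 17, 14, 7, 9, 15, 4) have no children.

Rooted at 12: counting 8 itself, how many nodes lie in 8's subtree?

7

8's subtree: {8, 16, 1, 13, 9, 14, 7}, size 7.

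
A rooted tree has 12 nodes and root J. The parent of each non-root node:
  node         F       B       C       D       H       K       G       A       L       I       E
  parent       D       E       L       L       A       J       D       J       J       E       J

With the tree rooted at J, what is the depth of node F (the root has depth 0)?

Climbing from F to the root: F – D – L – J. That's 3 steps.

3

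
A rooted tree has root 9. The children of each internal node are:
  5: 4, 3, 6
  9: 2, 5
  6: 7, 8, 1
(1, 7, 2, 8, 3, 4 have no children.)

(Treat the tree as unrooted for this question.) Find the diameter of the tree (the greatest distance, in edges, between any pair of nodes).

4

A longest path is 7–6–5–9–2, with 4 edges.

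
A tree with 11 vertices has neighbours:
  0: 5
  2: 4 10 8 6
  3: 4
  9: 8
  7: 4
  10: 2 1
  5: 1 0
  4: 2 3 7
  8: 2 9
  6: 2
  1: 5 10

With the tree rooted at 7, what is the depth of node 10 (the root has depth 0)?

Path from 7 to 10: 7 – 4 – 2 – 10, which has 3 edges.

3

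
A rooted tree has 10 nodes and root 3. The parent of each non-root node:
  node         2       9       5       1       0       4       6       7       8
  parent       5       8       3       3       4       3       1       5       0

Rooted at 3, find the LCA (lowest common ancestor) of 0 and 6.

3

0's ancestor chain is 0, 4, 3 and 6's is 6, 1, 3; they first meet at 3.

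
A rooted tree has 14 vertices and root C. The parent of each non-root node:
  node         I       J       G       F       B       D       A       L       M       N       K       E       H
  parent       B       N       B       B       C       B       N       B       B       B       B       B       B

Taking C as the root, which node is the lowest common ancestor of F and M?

F's ancestor chain is F, B, C and M's is M, B, C; they first meet at B.

B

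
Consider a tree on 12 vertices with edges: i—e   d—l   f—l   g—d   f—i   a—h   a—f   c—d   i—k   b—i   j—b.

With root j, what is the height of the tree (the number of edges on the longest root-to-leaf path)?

6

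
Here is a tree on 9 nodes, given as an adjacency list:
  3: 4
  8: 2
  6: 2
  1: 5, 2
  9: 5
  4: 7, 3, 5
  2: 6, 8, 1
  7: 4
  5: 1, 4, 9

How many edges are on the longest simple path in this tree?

5

A longest path is 6–2–1–5–4–7, with 5 edges.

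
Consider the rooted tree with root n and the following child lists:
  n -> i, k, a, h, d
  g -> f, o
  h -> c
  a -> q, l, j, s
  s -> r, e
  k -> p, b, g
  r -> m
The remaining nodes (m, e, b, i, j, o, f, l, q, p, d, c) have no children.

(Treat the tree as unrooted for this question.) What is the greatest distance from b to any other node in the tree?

6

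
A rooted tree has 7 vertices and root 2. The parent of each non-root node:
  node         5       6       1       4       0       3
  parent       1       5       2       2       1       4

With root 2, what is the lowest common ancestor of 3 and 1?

Path 3→root: 3 4 2; path 1→root: 1 2.
First common node: 2.

2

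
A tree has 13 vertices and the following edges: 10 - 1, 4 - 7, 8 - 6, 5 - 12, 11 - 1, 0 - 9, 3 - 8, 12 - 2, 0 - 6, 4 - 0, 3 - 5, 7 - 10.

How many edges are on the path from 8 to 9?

3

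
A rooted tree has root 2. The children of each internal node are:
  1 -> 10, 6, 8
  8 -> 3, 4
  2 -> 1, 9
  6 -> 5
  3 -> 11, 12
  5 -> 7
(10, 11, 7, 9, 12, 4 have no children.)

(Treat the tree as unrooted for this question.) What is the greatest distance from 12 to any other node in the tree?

Distances from 12 peak at 6, attained at 7.
12 – 3 – 8 – 1 – 6 – 5 – 7

6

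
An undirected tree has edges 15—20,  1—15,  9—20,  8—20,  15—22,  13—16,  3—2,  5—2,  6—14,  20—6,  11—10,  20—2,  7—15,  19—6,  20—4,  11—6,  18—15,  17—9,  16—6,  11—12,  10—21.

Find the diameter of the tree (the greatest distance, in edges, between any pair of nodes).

6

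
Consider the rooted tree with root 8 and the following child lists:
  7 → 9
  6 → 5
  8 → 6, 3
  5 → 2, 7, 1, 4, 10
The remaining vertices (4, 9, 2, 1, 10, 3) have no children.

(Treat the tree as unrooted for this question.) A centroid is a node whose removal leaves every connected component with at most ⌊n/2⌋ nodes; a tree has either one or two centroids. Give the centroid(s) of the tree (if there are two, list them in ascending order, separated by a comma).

5

If 5 is removed the pieces have sizes 3, 2, 1, 1, 1, 1, all ≤ ⌊10/2⌋ = 5.
Every other node leaves some component of size > 5, so the centroid is unique.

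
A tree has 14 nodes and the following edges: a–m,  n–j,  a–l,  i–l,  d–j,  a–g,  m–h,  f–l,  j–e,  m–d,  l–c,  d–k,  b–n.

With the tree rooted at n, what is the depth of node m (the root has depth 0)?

n → j → d → m — 3 edges.

3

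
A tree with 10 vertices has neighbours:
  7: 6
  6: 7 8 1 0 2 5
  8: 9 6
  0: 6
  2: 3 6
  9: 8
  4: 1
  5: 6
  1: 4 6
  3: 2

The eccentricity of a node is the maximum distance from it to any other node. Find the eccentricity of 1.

3

Distances from 1 peak at 3, attained at 9 (3 also at distance 3).
1–6–8–9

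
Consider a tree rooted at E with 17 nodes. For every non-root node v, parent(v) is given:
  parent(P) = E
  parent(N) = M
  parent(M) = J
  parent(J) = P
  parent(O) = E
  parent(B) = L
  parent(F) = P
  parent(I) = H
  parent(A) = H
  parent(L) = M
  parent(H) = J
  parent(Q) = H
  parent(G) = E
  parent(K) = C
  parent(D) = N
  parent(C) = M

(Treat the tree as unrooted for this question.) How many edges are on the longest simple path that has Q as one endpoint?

5

A farthest node from Q is O (K, B, D, G also at distance 5).
The path Q-H-J-P-E-O has 5 edges.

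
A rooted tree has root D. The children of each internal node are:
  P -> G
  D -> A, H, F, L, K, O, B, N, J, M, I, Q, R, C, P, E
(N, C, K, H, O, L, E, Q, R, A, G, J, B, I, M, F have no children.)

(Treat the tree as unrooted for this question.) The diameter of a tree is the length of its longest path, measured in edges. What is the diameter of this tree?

A longest path is G - P - D - J, with 3 edges.

3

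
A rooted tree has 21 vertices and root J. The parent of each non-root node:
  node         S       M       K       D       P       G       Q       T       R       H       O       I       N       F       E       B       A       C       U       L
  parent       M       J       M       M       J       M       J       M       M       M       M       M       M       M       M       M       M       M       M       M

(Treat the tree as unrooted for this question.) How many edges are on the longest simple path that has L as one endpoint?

The node farthest from L is Q (P also at distance 3), via L – M – J – Q — 3 edges.

3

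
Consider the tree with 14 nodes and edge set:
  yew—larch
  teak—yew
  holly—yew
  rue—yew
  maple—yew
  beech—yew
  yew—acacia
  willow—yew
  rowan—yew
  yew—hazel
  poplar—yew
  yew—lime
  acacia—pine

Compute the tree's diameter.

BFS from pine reaches teak last, at distance 3; BFS from teak confirms no node is farther.
Path: pine–acacia–yew–teak.

3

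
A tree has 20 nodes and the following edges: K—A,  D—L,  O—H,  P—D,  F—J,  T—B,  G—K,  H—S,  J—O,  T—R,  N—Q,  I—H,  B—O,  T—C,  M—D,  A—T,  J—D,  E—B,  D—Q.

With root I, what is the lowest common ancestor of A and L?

Ancestors of A (toward the root): A, T, B, O, H, I.
Ancestors of L: L, D, J, O, H, I.
The deepest node appearing in both lists is O.

O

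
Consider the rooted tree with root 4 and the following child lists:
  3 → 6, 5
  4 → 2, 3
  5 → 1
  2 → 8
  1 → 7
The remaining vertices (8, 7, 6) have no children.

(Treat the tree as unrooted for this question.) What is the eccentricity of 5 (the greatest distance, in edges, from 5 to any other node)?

4

A farthest node from 5 is 8.
The path 5 – 3 – 4 – 2 – 8 has 4 edges.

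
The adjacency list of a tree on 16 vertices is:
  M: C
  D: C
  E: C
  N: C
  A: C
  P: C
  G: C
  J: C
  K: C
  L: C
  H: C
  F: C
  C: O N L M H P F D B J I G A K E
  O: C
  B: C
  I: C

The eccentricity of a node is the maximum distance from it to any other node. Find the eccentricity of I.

The node farthest from I is H (J, D, E, P, G, N, B, A, K, F, L, O, M also at distance 2), via I-C-H — 2 edges.

2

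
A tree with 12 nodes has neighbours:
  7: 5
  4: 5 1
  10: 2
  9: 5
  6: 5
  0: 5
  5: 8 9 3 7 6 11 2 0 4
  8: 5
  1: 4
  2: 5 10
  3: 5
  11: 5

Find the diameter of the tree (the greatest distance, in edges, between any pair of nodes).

4

A longest path is 10 - 2 - 5 - 4 - 1, with 4 edges.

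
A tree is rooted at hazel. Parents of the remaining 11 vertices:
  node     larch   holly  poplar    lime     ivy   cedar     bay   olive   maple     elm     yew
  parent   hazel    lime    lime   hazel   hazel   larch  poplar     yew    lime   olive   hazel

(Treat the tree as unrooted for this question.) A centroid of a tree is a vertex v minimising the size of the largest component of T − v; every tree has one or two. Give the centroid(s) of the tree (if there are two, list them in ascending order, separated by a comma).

hazel

Removing hazel splits the tree into components of sizes 5, 3, 2, 1; the largest is 5 ≤ ⌊12/2⌋ = 6.
No neighbour of hazel does as well, so hazel is the unique centroid.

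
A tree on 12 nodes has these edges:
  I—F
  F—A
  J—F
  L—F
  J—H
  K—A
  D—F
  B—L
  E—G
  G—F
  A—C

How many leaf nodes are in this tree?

7

Exactly 7 nodes have a single neighbour: B, C, D, E, H, I, K.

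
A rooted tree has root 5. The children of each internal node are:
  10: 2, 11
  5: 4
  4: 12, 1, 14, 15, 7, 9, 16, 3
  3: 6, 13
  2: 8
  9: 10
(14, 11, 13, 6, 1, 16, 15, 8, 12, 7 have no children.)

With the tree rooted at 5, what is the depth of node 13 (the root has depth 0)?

3

Path from 5 to 13: 5 → 4 → 3 → 13, which has 3 edges.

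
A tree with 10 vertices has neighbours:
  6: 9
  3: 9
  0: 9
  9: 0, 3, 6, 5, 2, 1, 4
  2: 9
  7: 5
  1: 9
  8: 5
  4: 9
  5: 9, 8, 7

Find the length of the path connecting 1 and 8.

1 – 9 – 5 – 8: 3 edges.

3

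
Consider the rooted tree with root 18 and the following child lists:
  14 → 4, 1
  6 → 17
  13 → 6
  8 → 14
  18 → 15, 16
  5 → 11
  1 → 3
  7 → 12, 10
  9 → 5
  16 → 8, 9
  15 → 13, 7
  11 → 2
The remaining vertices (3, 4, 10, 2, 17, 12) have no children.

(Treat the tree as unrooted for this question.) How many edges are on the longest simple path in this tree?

9

BFS from 2 reaches 17 last, at distance 9; BFS from 17 confirms no node is farther.
Path: 2–11–5–9–16–18–15–13–6–17.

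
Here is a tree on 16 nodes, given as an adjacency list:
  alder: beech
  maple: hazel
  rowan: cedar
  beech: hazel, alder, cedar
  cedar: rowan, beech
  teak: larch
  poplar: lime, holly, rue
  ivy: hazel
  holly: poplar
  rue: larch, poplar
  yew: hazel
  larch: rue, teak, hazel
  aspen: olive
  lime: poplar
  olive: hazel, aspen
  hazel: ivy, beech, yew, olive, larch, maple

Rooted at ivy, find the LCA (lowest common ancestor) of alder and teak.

hazel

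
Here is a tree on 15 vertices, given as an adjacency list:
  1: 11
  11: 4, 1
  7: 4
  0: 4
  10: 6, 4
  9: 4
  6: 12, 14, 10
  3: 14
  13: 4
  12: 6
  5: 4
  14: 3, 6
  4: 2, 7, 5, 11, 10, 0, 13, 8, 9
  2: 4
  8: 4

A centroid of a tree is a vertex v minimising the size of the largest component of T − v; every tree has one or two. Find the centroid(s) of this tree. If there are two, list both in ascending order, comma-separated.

Removing 4 splits the tree into components of sizes 5, 2, 1, 1, 1, 1, 1, 1, 1; the largest is 5 ≤ ⌊15/2⌋ = 7.
Every other node leaves some component of size > 7, so the centroid is unique.

4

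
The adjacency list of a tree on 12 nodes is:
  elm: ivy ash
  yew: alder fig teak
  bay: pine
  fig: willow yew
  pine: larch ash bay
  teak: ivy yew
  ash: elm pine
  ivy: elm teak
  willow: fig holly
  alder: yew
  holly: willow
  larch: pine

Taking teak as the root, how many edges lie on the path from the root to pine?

Path from teak to pine: teak → ivy → elm → ash → pine, which has 4 edges.

4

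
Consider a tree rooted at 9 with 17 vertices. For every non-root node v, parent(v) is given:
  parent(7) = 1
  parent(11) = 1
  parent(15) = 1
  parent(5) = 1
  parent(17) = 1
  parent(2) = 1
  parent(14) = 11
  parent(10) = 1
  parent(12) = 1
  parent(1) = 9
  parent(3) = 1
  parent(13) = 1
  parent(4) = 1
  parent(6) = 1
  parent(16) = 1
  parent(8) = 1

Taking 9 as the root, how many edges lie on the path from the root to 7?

2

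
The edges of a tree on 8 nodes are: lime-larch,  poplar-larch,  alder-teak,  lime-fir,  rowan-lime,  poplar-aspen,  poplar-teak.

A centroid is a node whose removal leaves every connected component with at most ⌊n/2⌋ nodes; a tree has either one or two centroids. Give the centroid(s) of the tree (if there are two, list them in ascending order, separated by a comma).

Delete larch: the remaining components have sizes 4, 3. Max 4 ≤ 4, so larch is a centroid.
Its neighbour poplar also leaves a largest component of size 4, so both are centroids.

larch, poplar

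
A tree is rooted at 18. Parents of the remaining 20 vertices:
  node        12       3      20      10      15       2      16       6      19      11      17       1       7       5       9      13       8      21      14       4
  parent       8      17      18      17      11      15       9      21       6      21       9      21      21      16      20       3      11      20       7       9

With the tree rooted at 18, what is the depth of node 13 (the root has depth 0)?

5

Path from 18 to 13: 18–20–9–17–3–13, which has 5 edges.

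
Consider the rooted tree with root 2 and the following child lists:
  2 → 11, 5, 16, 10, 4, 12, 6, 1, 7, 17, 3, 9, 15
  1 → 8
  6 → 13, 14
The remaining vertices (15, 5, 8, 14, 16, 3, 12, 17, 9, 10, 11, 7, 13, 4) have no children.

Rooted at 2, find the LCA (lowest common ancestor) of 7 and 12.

7's ancestor chain is 7, 2 and 12's is 12, 2; they first meet at 2.

2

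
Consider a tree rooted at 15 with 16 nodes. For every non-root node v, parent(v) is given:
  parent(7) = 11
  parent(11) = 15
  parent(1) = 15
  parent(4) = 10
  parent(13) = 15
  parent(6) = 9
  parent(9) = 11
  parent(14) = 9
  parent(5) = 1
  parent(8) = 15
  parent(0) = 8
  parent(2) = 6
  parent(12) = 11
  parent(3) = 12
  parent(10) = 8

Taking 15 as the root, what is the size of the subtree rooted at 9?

9's subtree: {9, 6, 14, 2}, size 4.

4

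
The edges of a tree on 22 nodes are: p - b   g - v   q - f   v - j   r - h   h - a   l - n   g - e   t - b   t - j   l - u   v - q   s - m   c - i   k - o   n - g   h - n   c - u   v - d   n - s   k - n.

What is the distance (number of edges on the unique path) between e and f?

Walking from e: e – g – v – q – f. Length 4.

4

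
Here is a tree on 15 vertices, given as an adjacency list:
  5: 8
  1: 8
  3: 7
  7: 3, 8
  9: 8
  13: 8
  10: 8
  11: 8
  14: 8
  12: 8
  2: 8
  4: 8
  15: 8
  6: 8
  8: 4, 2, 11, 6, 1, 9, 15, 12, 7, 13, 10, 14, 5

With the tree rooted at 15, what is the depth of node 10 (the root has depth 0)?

2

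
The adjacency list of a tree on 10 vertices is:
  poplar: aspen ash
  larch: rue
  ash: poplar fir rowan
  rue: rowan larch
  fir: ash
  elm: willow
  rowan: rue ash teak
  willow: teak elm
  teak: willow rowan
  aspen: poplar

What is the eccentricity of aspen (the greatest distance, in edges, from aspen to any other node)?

The node farthest from aspen is elm, via aspen–poplar–ash–rowan–teak–willow–elm — 6 edges.

6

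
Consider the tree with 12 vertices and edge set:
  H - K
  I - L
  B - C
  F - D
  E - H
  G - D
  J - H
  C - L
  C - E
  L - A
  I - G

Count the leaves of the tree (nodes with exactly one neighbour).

The leaves are A, B, F, J, K.
That is 5 leaves.

5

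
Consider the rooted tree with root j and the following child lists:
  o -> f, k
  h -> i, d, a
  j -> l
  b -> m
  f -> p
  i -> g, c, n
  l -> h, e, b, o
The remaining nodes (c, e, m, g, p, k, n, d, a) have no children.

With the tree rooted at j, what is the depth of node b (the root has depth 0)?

j – l – b — 2 edges.

2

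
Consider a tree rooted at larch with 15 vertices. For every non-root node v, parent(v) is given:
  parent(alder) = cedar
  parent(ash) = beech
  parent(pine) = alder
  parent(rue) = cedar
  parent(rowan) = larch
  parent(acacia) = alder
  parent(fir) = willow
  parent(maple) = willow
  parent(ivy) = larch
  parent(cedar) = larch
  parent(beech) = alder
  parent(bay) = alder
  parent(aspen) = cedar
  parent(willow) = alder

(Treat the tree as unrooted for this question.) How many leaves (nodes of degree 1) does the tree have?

10

Degree-1 nodes: acacia, ash, aspen, bay, fir, ivy, maple, pine, rowan, rue — 10 of them.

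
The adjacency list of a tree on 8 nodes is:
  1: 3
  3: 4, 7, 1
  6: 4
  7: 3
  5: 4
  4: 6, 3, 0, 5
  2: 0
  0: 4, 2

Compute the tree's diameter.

4

A longest path is 7 - 3 - 4 - 0 - 2, with 4 edges.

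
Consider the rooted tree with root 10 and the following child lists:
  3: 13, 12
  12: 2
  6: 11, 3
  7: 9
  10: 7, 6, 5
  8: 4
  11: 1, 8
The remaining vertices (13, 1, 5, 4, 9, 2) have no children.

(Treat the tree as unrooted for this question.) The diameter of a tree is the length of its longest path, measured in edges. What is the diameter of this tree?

Starting from 2, a farthest node is 4 at distance 6.
One longest path: 2 - 12 - 3 - 6 - 11 - 8 - 4.
So the diameter is 6.

6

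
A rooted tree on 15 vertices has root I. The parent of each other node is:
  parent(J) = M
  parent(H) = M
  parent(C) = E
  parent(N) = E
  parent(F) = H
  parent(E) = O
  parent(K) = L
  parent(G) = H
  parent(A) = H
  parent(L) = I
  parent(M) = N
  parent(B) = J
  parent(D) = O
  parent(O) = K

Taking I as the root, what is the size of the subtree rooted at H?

4

The subtree rooted at H contains: H, F, A, G — 4 nodes.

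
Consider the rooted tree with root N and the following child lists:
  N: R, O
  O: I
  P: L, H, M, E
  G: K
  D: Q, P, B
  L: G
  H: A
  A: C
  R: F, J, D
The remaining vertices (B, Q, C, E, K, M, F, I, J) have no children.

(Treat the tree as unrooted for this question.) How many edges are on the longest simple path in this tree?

Starting from I, a farthest node is C at distance 8.
One longest path: I – O – N – R – D – P – H – A – C.
So the diameter is 8.

8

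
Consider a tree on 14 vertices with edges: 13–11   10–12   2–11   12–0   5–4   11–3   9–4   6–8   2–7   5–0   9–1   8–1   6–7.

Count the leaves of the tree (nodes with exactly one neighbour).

3

Degree-1 nodes: 3, 10, 13 — 3 of them.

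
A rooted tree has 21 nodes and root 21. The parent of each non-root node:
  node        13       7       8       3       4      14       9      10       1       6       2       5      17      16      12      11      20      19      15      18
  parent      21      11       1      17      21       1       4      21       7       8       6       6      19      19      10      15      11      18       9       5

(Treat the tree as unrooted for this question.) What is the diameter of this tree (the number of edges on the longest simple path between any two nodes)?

A longest path is 12 – 10 – 21 – 4 – 9 – 15 – 11 – 7 – 1 – 8 – 6 – 5 – 18 – 19 – 17 – 3, with 15 edges.

15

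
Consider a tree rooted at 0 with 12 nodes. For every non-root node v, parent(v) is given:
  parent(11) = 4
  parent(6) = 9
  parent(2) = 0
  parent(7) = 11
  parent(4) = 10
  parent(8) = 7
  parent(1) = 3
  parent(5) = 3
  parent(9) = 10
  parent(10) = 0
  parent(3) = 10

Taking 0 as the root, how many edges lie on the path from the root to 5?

3

0 → 10 → 3 → 5 — 3 edges.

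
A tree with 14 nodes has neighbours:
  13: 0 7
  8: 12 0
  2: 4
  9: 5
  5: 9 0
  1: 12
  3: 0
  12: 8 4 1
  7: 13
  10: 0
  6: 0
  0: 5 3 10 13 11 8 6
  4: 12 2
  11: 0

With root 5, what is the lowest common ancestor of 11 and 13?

0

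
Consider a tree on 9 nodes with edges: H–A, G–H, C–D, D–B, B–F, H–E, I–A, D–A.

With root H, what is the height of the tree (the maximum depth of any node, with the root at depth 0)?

4

F sits deepest: H – A – D – B – F — 4 edges from the root.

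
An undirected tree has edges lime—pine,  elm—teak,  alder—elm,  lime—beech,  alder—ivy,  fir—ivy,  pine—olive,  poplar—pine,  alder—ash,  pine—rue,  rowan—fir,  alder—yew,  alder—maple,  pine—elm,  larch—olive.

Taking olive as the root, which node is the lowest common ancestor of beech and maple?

beech's ancestor chain is beech, lime, pine, olive and maple's is maple, alder, elm, pine, olive; they first meet at pine.

pine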